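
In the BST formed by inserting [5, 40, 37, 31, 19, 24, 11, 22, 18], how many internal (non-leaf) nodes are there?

Tree built from: [5, 40, 37, 31, 19, 24, 11, 22, 18]
Tree (level-order array): [5, None, 40, 37, None, 31, None, 19, None, 11, 24, None, 18, 22]
Rule: An internal node has at least one child.
Per-node child counts:
  node 5: 1 child(ren)
  node 40: 1 child(ren)
  node 37: 1 child(ren)
  node 31: 1 child(ren)
  node 19: 2 child(ren)
  node 11: 1 child(ren)
  node 18: 0 child(ren)
  node 24: 1 child(ren)
  node 22: 0 child(ren)
Matching nodes: [5, 40, 37, 31, 19, 11, 24]
Count of internal (non-leaf) nodes: 7


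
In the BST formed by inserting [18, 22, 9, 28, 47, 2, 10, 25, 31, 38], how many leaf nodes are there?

Tree built from: [18, 22, 9, 28, 47, 2, 10, 25, 31, 38]
Tree (level-order array): [18, 9, 22, 2, 10, None, 28, None, None, None, None, 25, 47, None, None, 31, None, None, 38]
Rule: A leaf has 0 children.
Per-node child counts:
  node 18: 2 child(ren)
  node 9: 2 child(ren)
  node 2: 0 child(ren)
  node 10: 0 child(ren)
  node 22: 1 child(ren)
  node 28: 2 child(ren)
  node 25: 0 child(ren)
  node 47: 1 child(ren)
  node 31: 1 child(ren)
  node 38: 0 child(ren)
Matching nodes: [2, 10, 25, 38]
Count of leaf nodes: 4


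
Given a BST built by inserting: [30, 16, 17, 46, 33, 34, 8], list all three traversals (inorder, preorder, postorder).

Tree insertion order: [30, 16, 17, 46, 33, 34, 8]
Tree (level-order array): [30, 16, 46, 8, 17, 33, None, None, None, None, None, None, 34]
Inorder (L, root, R): [8, 16, 17, 30, 33, 34, 46]
Preorder (root, L, R): [30, 16, 8, 17, 46, 33, 34]
Postorder (L, R, root): [8, 17, 16, 34, 33, 46, 30]


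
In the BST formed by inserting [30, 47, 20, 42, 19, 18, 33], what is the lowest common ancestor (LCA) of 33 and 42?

Tree insertion order: [30, 47, 20, 42, 19, 18, 33]
Tree (level-order array): [30, 20, 47, 19, None, 42, None, 18, None, 33]
In a BST, the LCA of p=33, q=42 is the first node v on the
root-to-leaf path with p <= v <= q (go left if both < v, right if both > v).
Walk from root:
  at 30: both 33 and 42 > 30, go right
  at 47: both 33 and 42 < 47, go left
  at 42: 33 <= 42 <= 42, this is the LCA
LCA = 42


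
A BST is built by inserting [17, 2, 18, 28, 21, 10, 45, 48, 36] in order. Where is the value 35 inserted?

Starting tree (level order): [17, 2, 18, None, 10, None, 28, None, None, 21, 45, None, None, 36, 48]
Insertion path: 17 -> 18 -> 28 -> 45 -> 36
Result: insert 35 as left child of 36
Final tree (level order): [17, 2, 18, None, 10, None, 28, None, None, 21, 45, None, None, 36, 48, 35]


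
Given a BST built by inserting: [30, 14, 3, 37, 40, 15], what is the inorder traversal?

Tree insertion order: [30, 14, 3, 37, 40, 15]
Tree (level-order array): [30, 14, 37, 3, 15, None, 40]
Inorder traversal: [3, 14, 15, 30, 37, 40]


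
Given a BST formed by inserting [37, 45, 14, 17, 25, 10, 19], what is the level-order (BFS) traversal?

Tree insertion order: [37, 45, 14, 17, 25, 10, 19]
Tree (level-order array): [37, 14, 45, 10, 17, None, None, None, None, None, 25, 19]
BFS from the root, enqueuing left then right child of each popped node:
  queue [37] -> pop 37, enqueue [14, 45], visited so far: [37]
  queue [14, 45] -> pop 14, enqueue [10, 17], visited so far: [37, 14]
  queue [45, 10, 17] -> pop 45, enqueue [none], visited so far: [37, 14, 45]
  queue [10, 17] -> pop 10, enqueue [none], visited so far: [37, 14, 45, 10]
  queue [17] -> pop 17, enqueue [25], visited so far: [37, 14, 45, 10, 17]
  queue [25] -> pop 25, enqueue [19], visited so far: [37, 14, 45, 10, 17, 25]
  queue [19] -> pop 19, enqueue [none], visited so far: [37, 14, 45, 10, 17, 25, 19]
Result: [37, 14, 45, 10, 17, 25, 19]


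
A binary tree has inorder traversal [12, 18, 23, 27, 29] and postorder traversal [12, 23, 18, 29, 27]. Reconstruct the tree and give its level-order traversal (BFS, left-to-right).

Inorder:   [12, 18, 23, 27, 29]
Postorder: [12, 23, 18, 29, 27]
Algorithm: postorder visits root last, so walk postorder right-to-left;
each value is the root of the current inorder slice — split it at that
value, recurse on the right subtree first, then the left.
Recursive splits:
  root=27; inorder splits into left=[12, 18, 23], right=[29]
  root=29; inorder splits into left=[], right=[]
  root=18; inorder splits into left=[12], right=[23]
  root=23; inorder splits into left=[], right=[]
  root=12; inorder splits into left=[], right=[]
Reconstructed level-order: [27, 18, 29, 12, 23]


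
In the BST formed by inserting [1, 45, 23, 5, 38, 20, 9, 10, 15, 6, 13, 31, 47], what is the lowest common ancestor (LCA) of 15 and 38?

Tree insertion order: [1, 45, 23, 5, 38, 20, 9, 10, 15, 6, 13, 31, 47]
Tree (level-order array): [1, None, 45, 23, 47, 5, 38, None, None, None, 20, 31, None, 9, None, None, None, 6, 10, None, None, None, 15, 13]
In a BST, the LCA of p=15, q=38 is the first node v on the
root-to-leaf path with p <= v <= q (go left if both < v, right if both > v).
Walk from root:
  at 1: both 15 and 38 > 1, go right
  at 45: both 15 and 38 < 45, go left
  at 23: 15 <= 23 <= 38, this is the LCA
LCA = 23


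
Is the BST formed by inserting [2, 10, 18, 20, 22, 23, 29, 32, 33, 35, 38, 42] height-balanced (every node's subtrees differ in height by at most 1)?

Tree (level-order array): [2, None, 10, None, 18, None, 20, None, 22, None, 23, None, 29, None, 32, None, 33, None, 35, None, 38, None, 42]
Definition: a tree is height-balanced if, at every node, |h(left) - h(right)| <= 1 (empty subtree has height -1).
Bottom-up per-node check:
  node 42: h_left=-1, h_right=-1, diff=0 [OK], height=0
  node 38: h_left=-1, h_right=0, diff=1 [OK], height=1
  node 35: h_left=-1, h_right=1, diff=2 [FAIL (|-1-1|=2 > 1)], height=2
  node 33: h_left=-1, h_right=2, diff=3 [FAIL (|-1-2|=3 > 1)], height=3
  node 32: h_left=-1, h_right=3, diff=4 [FAIL (|-1-3|=4 > 1)], height=4
  node 29: h_left=-1, h_right=4, diff=5 [FAIL (|-1-4|=5 > 1)], height=5
  node 23: h_left=-1, h_right=5, diff=6 [FAIL (|-1-5|=6 > 1)], height=6
  node 22: h_left=-1, h_right=6, diff=7 [FAIL (|-1-6|=7 > 1)], height=7
  node 20: h_left=-1, h_right=7, diff=8 [FAIL (|-1-7|=8 > 1)], height=8
  node 18: h_left=-1, h_right=8, diff=9 [FAIL (|-1-8|=9 > 1)], height=9
  node 10: h_left=-1, h_right=9, diff=10 [FAIL (|-1-9|=10 > 1)], height=10
  node 2: h_left=-1, h_right=10, diff=11 [FAIL (|-1-10|=11 > 1)], height=11
Node 35 violates the condition: |-1 - 1| = 2 > 1.
Result: Not balanced


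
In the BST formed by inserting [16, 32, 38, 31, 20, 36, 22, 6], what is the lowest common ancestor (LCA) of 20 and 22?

Tree insertion order: [16, 32, 38, 31, 20, 36, 22, 6]
Tree (level-order array): [16, 6, 32, None, None, 31, 38, 20, None, 36, None, None, 22]
In a BST, the LCA of p=20, q=22 is the first node v on the
root-to-leaf path with p <= v <= q (go left if both < v, right if both > v).
Walk from root:
  at 16: both 20 and 22 > 16, go right
  at 32: both 20 and 22 < 32, go left
  at 31: both 20 and 22 < 31, go left
  at 20: 20 <= 20 <= 22, this is the LCA
LCA = 20


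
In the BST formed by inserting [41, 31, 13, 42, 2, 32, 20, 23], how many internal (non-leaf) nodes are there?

Tree built from: [41, 31, 13, 42, 2, 32, 20, 23]
Tree (level-order array): [41, 31, 42, 13, 32, None, None, 2, 20, None, None, None, None, None, 23]
Rule: An internal node has at least one child.
Per-node child counts:
  node 41: 2 child(ren)
  node 31: 2 child(ren)
  node 13: 2 child(ren)
  node 2: 0 child(ren)
  node 20: 1 child(ren)
  node 23: 0 child(ren)
  node 32: 0 child(ren)
  node 42: 0 child(ren)
Matching nodes: [41, 31, 13, 20]
Count of internal (non-leaf) nodes: 4


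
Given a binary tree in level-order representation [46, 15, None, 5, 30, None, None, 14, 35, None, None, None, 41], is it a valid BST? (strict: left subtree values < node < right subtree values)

Level-order array: [46, 15, None, 5, 30, None, None, 14, 35, None, None, None, 41]
Validate using subtree bounds (lo, hi): at each node, require lo < value < hi,
then recurse left with hi=value and right with lo=value.
Preorder trace (stopping at first violation):
  at node 46 with bounds (-inf, +inf): OK
  at node 15 with bounds (-inf, 46): OK
  at node 5 with bounds (-inf, 15): OK
  at node 30 with bounds (15, 46): OK
  at node 14 with bounds (15, 30): VIOLATION
Node 14 violates its bound: not (15 < 14 < 30).
Result: Not a valid BST


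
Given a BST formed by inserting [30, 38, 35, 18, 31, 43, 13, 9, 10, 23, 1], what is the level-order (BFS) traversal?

Tree insertion order: [30, 38, 35, 18, 31, 43, 13, 9, 10, 23, 1]
Tree (level-order array): [30, 18, 38, 13, 23, 35, 43, 9, None, None, None, 31, None, None, None, 1, 10]
BFS from the root, enqueuing left then right child of each popped node:
  queue [30] -> pop 30, enqueue [18, 38], visited so far: [30]
  queue [18, 38] -> pop 18, enqueue [13, 23], visited so far: [30, 18]
  queue [38, 13, 23] -> pop 38, enqueue [35, 43], visited so far: [30, 18, 38]
  queue [13, 23, 35, 43] -> pop 13, enqueue [9], visited so far: [30, 18, 38, 13]
  queue [23, 35, 43, 9] -> pop 23, enqueue [none], visited so far: [30, 18, 38, 13, 23]
  queue [35, 43, 9] -> pop 35, enqueue [31], visited so far: [30, 18, 38, 13, 23, 35]
  queue [43, 9, 31] -> pop 43, enqueue [none], visited so far: [30, 18, 38, 13, 23, 35, 43]
  queue [9, 31] -> pop 9, enqueue [1, 10], visited so far: [30, 18, 38, 13, 23, 35, 43, 9]
  queue [31, 1, 10] -> pop 31, enqueue [none], visited so far: [30, 18, 38, 13, 23, 35, 43, 9, 31]
  queue [1, 10] -> pop 1, enqueue [none], visited so far: [30, 18, 38, 13, 23, 35, 43, 9, 31, 1]
  queue [10] -> pop 10, enqueue [none], visited so far: [30, 18, 38, 13, 23, 35, 43, 9, 31, 1, 10]
Result: [30, 18, 38, 13, 23, 35, 43, 9, 31, 1, 10]


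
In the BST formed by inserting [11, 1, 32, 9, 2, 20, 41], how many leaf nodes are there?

Tree built from: [11, 1, 32, 9, 2, 20, 41]
Tree (level-order array): [11, 1, 32, None, 9, 20, 41, 2]
Rule: A leaf has 0 children.
Per-node child counts:
  node 11: 2 child(ren)
  node 1: 1 child(ren)
  node 9: 1 child(ren)
  node 2: 0 child(ren)
  node 32: 2 child(ren)
  node 20: 0 child(ren)
  node 41: 0 child(ren)
Matching nodes: [2, 20, 41]
Count of leaf nodes: 3


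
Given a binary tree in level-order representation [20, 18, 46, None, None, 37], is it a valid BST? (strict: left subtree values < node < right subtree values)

Level-order array: [20, 18, 46, None, None, 37]
Validate using subtree bounds (lo, hi): at each node, require lo < value < hi,
then recurse left with hi=value and right with lo=value.
Preorder trace (stopping at first violation):
  at node 20 with bounds (-inf, +inf): OK
  at node 18 with bounds (-inf, 20): OK
  at node 46 with bounds (20, +inf): OK
  at node 37 with bounds (20, 46): OK
No violation found at any node.
Result: Valid BST


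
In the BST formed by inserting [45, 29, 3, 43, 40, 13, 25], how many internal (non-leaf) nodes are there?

Tree built from: [45, 29, 3, 43, 40, 13, 25]
Tree (level-order array): [45, 29, None, 3, 43, None, 13, 40, None, None, 25]
Rule: An internal node has at least one child.
Per-node child counts:
  node 45: 1 child(ren)
  node 29: 2 child(ren)
  node 3: 1 child(ren)
  node 13: 1 child(ren)
  node 25: 0 child(ren)
  node 43: 1 child(ren)
  node 40: 0 child(ren)
Matching nodes: [45, 29, 3, 13, 43]
Count of internal (non-leaf) nodes: 5


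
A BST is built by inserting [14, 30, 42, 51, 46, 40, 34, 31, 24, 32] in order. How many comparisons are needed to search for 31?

Search path for 31: 14 -> 30 -> 42 -> 40 -> 34 -> 31
Found: True
Comparisons: 6


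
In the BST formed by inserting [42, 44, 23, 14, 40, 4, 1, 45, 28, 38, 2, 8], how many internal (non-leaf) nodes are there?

Tree built from: [42, 44, 23, 14, 40, 4, 1, 45, 28, 38, 2, 8]
Tree (level-order array): [42, 23, 44, 14, 40, None, 45, 4, None, 28, None, None, None, 1, 8, None, 38, None, 2]
Rule: An internal node has at least one child.
Per-node child counts:
  node 42: 2 child(ren)
  node 23: 2 child(ren)
  node 14: 1 child(ren)
  node 4: 2 child(ren)
  node 1: 1 child(ren)
  node 2: 0 child(ren)
  node 8: 0 child(ren)
  node 40: 1 child(ren)
  node 28: 1 child(ren)
  node 38: 0 child(ren)
  node 44: 1 child(ren)
  node 45: 0 child(ren)
Matching nodes: [42, 23, 14, 4, 1, 40, 28, 44]
Count of internal (non-leaf) nodes: 8


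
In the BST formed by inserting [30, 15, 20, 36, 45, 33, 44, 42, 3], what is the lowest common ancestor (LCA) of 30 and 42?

Tree insertion order: [30, 15, 20, 36, 45, 33, 44, 42, 3]
Tree (level-order array): [30, 15, 36, 3, 20, 33, 45, None, None, None, None, None, None, 44, None, 42]
In a BST, the LCA of p=30, q=42 is the first node v on the
root-to-leaf path with p <= v <= q (go left if both < v, right if both > v).
Walk from root:
  at 30: 30 <= 30 <= 42, this is the LCA
LCA = 30


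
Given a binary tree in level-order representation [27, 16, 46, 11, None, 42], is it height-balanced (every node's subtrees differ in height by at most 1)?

Tree (level-order array): [27, 16, 46, 11, None, 42]
Definition: a tree is height-balanced if, at every node, |h(left) - h(right)| <= 1 (empty subtree has height -1).
Bottom-up per-node check:
  node 11: h_left=-1, h_right=-1, diff=0 [OK], height=0
  node 16: h_left=0, h_right=-1, diff=1 [OK], height=1
  node 42: h_left=-1, h_right=-1, diff=0 [OK], height=0
  node 46: h_left=0, h_right=-1, diff=1 [OK], height=1
  node 27: h_left=1, h_right=1, diff=0 [OK], height=2
All nodes satisfy the balance condition.
Result: Balanced


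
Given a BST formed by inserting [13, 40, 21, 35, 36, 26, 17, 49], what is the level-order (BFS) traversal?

Tree insertion order: [13, 40, 21, 35, 36, 26, 17, 49]
Tree (level-order array): [13, None, 40, 21, 49, 17, 35, None, None, None, None, 26, 36]
BFS from the root, enqueuing left then right child of each popped node:
  queue [13] -> pop 13, enqueue [40], visited so far: [13]
  queue [40] -> pop 40, enqueue [21, 49], visited so far: [13, 40]
  queue [21, 49] -> pop 21, enqueue [17, 35], visited so far: [13, 40, 21]
  queue [49, 17, 35] -> pop 49, enqueue [none], visited so far: [13, 40, 21, 49]
  queue [17, 35] -> pop 17, enqueue [none], visited so far: [13, 40, 21, 49, 17]
  queue [35] -> pop 35, enqueue [26, 36], visited so far: [13, 40, 21, 49, 17, 35]
  queue [26, 36] -> pop 26, enqueue [none], visited so far: [13, 40, 21, 49, 17, 35, 26]
  queue [36] -> pop 36, enqueue [none], visited so far: [13, 40, 21, 49, 17, 35, 26, 36]
Result: [13, 40, 21, 49, 17, 35, 26, 36]


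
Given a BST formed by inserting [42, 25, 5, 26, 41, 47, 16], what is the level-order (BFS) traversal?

Tree insertion order: [42, 25, 5, 26, 41, 47, 16]
Tree (level-order array): [42, 25, 47, 5, 26, None, None, None, 16, None, 41]
BFS from the root, enqueuing left then right child of each popped node:
  queue [42] -> pop 42, enqueue [25, 47], visited so far: [42]
  queue [25, 47] -> pop 25, enqueue [5, 26], visited so far: [42, 25]
  queue [47, 5, 26] -> pop 47, enqueue [none], visited so far: [42, 25, 47]
  queue [5, 26] -> pop 5, enqueue [16], visited so far: [42, 25, 47, 5]
  queue [26, 16] -> pop 26, enqueue [41], visited so far: [42, 25, 47, 5, 26]
  queue [16, 41] -> pop 16, enqueue [none], visited so far: [42, 25, 47, 5, 26, 16]
  queue [41] -> pop 41, enqueue [none], visited so far: [42, 25, 47, 5, 26, 16, 41]
Result: [42, 25, 47, 5, 26, 16, 41]


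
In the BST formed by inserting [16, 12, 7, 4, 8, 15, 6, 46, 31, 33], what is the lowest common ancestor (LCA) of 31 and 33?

Tree insertion order: [16, 12, 7, 4, 8, 15, 6, 46, 31, 33]
Tree (level-order array): [16, 12, 46, 7, 15, 31, None, 4, 8, None, None, None, 33, None, 6]
In a BST, the LCA of p=31, q=33 is the first node v on the
root-to-leaf path with p <= v <= q (go left if both < v, right if both > v).
Walk from root:
  at 16: both 31 and 33 > 16, go right
  at 46: both 31 and 33 < 46, go left
  at 31: 31 <= 31 <= 33, this is the LCA
LCA = 31


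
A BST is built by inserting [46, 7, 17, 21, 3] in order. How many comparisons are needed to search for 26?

Search path for 26: 46 -> 7 -> 17 -> 21
Found: False
Comparisons: 4


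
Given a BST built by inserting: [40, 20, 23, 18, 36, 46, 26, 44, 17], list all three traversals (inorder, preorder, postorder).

Tree insertion order: [40, 20, 23, 18, 36, 46, 26, 44, 17]
Tree (level-order array): [40, 20, 46, 18, 23, 44, None, 17, None, None, 36, None, None, None, None, 26]
Inorder (L, root, R): [17, 18, 20, 23, 26, 36, 40, 44, 46]
Preorder (root, L, R): [40, 20, 18, 17, 23, 36, 26, 46, 44]
Postorder (L, R, root): [17, 18, 26, 36, 23, 20, 44, 46, 40]


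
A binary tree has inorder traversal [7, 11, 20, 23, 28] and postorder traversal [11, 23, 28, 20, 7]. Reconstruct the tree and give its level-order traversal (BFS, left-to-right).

Inorder:   [7, 11, 20, 23, 28]
Postorder: [11, 23, 28, 20, 7]
Algorithm: postorder visits root last, so walk postorder right-to-left;
each value is the root of the current inorder slice — split it at that
value, recurse on the right subtree first, then the left.
Recursive splits:
  root=7; inorder splits into left=[], right=[11, 20, 23, 28]
  root=20; inorder splits into left=[11], right=[23, 28]
  root=28; inorder splits into left=[23], right=[]
  root=23; inorder splits into left=[], right=[]
  root=11; inorder splits into left=[], right=[]
Reconstructed level-order: [7, 20, 11, 28, 23]


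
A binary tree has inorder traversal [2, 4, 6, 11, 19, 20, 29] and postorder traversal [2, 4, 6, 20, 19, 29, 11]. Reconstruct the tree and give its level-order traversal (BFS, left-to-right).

Inorder:   [2, 4, 6, 11, 19, 20, 29]
Postorder: [2, 4, 6, 20, 19, 29, 11]
Algorithm: postorder visits root last, so walk postorder right-to-left;
each value is the root of the current inorder slice — split it at that
value, recurse on the right subtree first, then the left.
Recursive splits:
  root=11; inorder splits into left=[2, 4, 6], right=[19, 20, 29]
  root=29; inorder splits into left=[19, 20], right=[]
  root=19; inorder splits into left=[], right=[20]
  root=20; inorder splits into left=[], right=[]
  root=6; inorder splits into left=[2, 4], right=[]
  root=4; inorder splits into left=[2], right=[]
  root=2; inorder splits into left=[], right=[]
Reconstructed level-order: [11, 6, 29, 4, 19, 2, 20]


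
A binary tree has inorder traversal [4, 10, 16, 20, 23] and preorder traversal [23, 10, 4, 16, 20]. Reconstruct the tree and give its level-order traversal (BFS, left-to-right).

Inorder:  [4, 10, 16, 20, 23]
Preorder: [23, 10, 4, 16, 20]
Algorithm: preorder visits root first, so consume preorder in order;
for each root, split the current inorder slice at that value into
left-subtree inorder and right-subtree inorder, then recurse.
Recursive splits:
  root=23; inorder splits into left=[4, 10, 16, 20], right=[]
  root=10; inorder splits into left=[4], right=[16, 20]
  root=4; inorder splits into left=[], right=[]
  root=16; inorder splits into left=[], right=[20]
  root=20; inorder splits into left=[], right=[]
Reconstructed level-order: [23, 10, 4, 16, 20]


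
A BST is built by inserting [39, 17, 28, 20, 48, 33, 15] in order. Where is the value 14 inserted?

Starting tree (level order): [39, 17, 48, 15, 28, None, None, None, None, 20, 33]
Insertion path: 39 -> 17 -> 15
Result: insert 14 as left child of 15
Final tree (level order): [39, 17, 48, 15, 28, None, None, 14, None, 20, 33]


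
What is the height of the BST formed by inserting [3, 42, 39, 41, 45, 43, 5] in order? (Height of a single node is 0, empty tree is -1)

Insertion order: [3, 42, 39, 41, 45, 43, 5]
Tree (level-order array): [3, None, 42, 39, 45, 5, 41, 43]
Compute height bottom-up (empty subtree = -1):
  height(5) = 1 + max(-1, -1) = 0
  height(41) = 1 + max(-1, -1) = 0
  height(39) = 1 + max(0, 0) = 1
  height(43) = 1 + max(-1, -1) = 0
  height(45) = 1 + max(0, -1) = 1
  height(42) = 1 + max(1, 1) = 2
  height(3) = 1 + max(-1, 2) = 3
Height = 3


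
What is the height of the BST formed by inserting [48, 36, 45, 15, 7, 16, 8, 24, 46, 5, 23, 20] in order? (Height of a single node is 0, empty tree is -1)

Insertion order: [48, 36, 45, 15, 7, 16, 8, 24, 46, 5, 23, 20]
Tree (level-order array): [48, 36, None, 15, 45, 7, 16, None, 46, 5, 8, None, 24, None, None, None, None, None, None, 23, None, 20]
Compute height bottom-up (empty subtree = -1):
  height(5) = 1 + max(-1, -1) = 0
  height(8) = 1 + max(-1, -1) = 0
  height(7) = 1 + max(0, 0) = 1
  height(20) = 1 + max(-1, -1) = 0
  height(23) = 1 + max(0, -1) = 1
  height(24) = 1 + max(1, -1) = 2
  height(16) = 1 + max(-1, 2) = 3
  height(15) = 1 + max(1, 3) = 4
  height(46) = 1 + max(-1, -1) = 0
  height(45) = 1 + max(-1, 0) = 1
  height(36) = 1 + max(4, 1) = 5
  height(48) = 1 + max(5, -1) = 6
Height = 6


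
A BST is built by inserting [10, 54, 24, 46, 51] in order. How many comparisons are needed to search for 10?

Search path for 10: 10
Found: True
Comparisons: 1


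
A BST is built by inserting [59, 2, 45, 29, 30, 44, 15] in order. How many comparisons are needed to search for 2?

Search path for 2: 59 -> 2
Found: True
Comparisons: 2


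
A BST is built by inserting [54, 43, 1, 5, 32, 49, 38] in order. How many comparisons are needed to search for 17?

Search path for 17: 54 -> 43 -> 1 -> 5 -> 32
Found: False
Comparisons: 5


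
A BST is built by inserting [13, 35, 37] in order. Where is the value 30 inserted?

Starting tree (level order): [13, None, 35, None, 37]
Insertion path: 13 -> 35
Result: insert 30 as left child of 35
Final tree (level order): [13, None, 35, 30, 37]


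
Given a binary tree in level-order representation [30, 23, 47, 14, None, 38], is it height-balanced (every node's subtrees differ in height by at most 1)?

Tree (level-order array): [30, 23, 47, 14, None, 38]
Definition: a tree is height-balanced if, at every node, |h(left) - h(right)| <= 1 (empty subtree has height -1).
Bottom-up per-node check:
  node 14: h_left=-1, h_right=-1, diff=0 [OK], height=0
  node 23: h_left=0, h_right=-1, diff=1 [OK], height=1
  node 38: h_left=-1, h_right=-1, diff=0 [OK], height=0
  node 47: h_left=0, h_right=-1, diff=1 [OK], height=1
  node 30: h_left=1, h_right=1, diff=0 [OK], height=2
All nodes satisfy the balance condition.
Result: Balanced


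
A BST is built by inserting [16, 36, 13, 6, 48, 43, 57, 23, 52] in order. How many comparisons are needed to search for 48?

Search path for 48: 16 -> 36 -> 48
Found: True
Comparisons: 3


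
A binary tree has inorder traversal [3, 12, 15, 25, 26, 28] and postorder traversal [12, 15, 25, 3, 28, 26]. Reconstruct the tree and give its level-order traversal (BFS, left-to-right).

Inorder:   [3, 12, 15, 25, 26, 28]
Postorder: [12, 15, 25, 3, 28, 26]
Algorithm: postorder visits root last, so walk postorder right-to-left;
each value is the root of the current inorder slice — split it at that
value, recurse on the right subtree first, then the left.
Recursive splits:
  root=26; inorder splits into left=[3, 12, 15, 25], right=[28]
  root=28; inorder splits into left=[], right=[]
  root=3; inorder splits into left=[], right=[12, 15, 25]
  root=25; inorder splits into left=[12, 15], right=[]
  root=15; inorder splits into left=[12], right=[]
  root=12; inorder splits into left=[], right=[]
Reconstructed level-order: [26, 3, 28, 25, 15, 12]


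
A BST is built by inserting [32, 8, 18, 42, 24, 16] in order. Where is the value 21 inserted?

Starting tree (level order): [32, 8, 42, None, 18, None, None, 16, 24]
Insertion path: 32 -> 8 -> 18 -> 24
Result: insert 21 as left child of 24
Final tree (level order): [32, 8, 42, None, 18, None, None, 16, 24, None, None, 21]


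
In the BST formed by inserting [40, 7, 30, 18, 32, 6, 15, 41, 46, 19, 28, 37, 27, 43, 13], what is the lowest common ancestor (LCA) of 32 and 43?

Tree insertion order: [40, 7, 30, 18, 32, 6, 15, 41, 46, 19, 28, 37, 27, 43, 13]
Tree (level-order array): [40, 7, 41, 6, 30, None, 46, None, None, 18, 32, 43, None, 15, 19, None, 37, None, None, 13, None, None, 28, None, None, None, None, 27]
In a BST, the LCA of p=32, q=43 is the first node v on the
root-to-leaf path with p <= v <= q (go left if both < v, right if both > v).
Walk from root:
  at 40: 32 <= 40 <= 43, this is the LCA
LCA = 40


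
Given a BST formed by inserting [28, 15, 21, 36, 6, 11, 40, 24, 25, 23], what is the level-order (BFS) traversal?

Tree insertion order: [28, 15, 21, 36, 6, 11, 40, 24, 25, 23]
Tree (level-order array): [28, 15, 36, 6, 21, None, 40, None, 11, None, 24, None, None, None, None, 23, 25]
BFS from the root, enqueuing left then right child of each popped node:
  queue [28] -> pop 28, enqueue [15, 36], visited so far: [28]
  queue [15, 36] -> pop 15, enqueue [6, 21], visited so far: [28, 15]
  queue [36, 6, 21] -> pop 36, enqueue [40], visited so far: [28, 15, 36]
  queue [6, 21, 40] -> pop 6, enqueue [11], visited so far: [28, 15, 36, 6]
  queue [21, 40, 11] -> pop 21, enqueue [24], visited so far: [28, 15, 36, 6, 21]
  queue [40, 11, 24] -> pop 40, enqueue [none], visited so far: [28, 15, 36, 6, 21, 40]
  queue [11, 24] -> pop 11, enqueue [none], visited so far: [28, 15, 36, 6, 21, 40, 11]
  queue [24] -> pop 24, enqueue [23, 25], visited so far: [28, 15, 36, 6, 21, 40, 11, 24]
  queue [23, 25] -> pop 23, enqueue [none], visited so far: [28, 15, 36, 6, 21, 40, 11, 24, 23]
  queue [25] -> pop 25, enqueue [none], visited so far: [28, 15, 36, 6, 21, 40, 11, 24, 23, 25]
Result: [28, 15, 36, 6, 21, 40, 11, 24, 23, 25]


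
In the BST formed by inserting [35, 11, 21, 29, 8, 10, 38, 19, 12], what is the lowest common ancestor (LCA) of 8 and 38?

Tree insertion order: [35, 11, 21, 29, 8, 10, 38, 19, 12]
Tree (level-order array): [35, 11, 38, 8, 21, None, None, None, 10, 19, 29, None, None, 12]
In a BST, the LCA of p=8, q=38 is the first node v on the
root-to-leaf path with p <= v <= q (go left if both < v, right if both > v).
Walk from root:
  at 35: 8 <= 35 <= 38, this is the LCA
LCA = 35


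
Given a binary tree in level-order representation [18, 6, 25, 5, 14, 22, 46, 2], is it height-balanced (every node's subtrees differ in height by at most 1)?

Tree (level-order array): [18, 6, 25, 5, 14, 22, 46, 2]
Definition: a tree is height-balanced if, at every node, |h(left) - h(right)| <= 1 (empty subtree has height -1).
Bottom-up per-node check:
  node 2: h_left=-1, h_right=-1, diff=0 [OK], height=0
  node 5: h_left=0, h_right=-1, diff=1 [OK], height=1
  node 14: h_left=-1, h_right=-1, diff=0 [OK], height=0
  node 6: h_left=1, h_right=0, diff=1 [OK], height=2
  node 22: h_left=-1, h_right=-1, diff=0 [OK], height=0
  node 46: h_left=-1, h_right=-1, diff=0 [OK], height=0
  node 25: h_left=0, h_right=0, diff=0 [OK], height=1
  node 18: h_left=2, h_right=1, diff=1 [OK], height=3
All nodes satisfy the balance condition.
Result: Balanced


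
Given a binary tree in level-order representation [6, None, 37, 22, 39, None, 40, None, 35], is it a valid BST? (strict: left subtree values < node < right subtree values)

Level-order array: [6, None, 37, 22, 39, None, 40, None, 35]
Validate using subtree bounds (lo, hi): at each node, require lo < value < hi,
then recurse left with hi=value and right with lo=value.
Preorder trace (stopping at first violation):
  at node 6 with bounds (-inf, +inf): OK
  at node 37 with bounds (6, +inf): OK
  at node 22 with bounds (6, 37): OK
  at node 40 with bounds (22, 37): VIOLATION
Node 40 violates its bound: not (22 < 40 < 37).
Result: Not a valid BST


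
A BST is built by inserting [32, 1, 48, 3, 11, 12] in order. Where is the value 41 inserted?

Starting tree (level order): [32, 1, 48, None, 3, None, None, None, 11, None, 12]
Insertion path: 32 -> 48
Result: insert 41 as left child of 48
Final tree (level order): [32, 1, 48, None, 3, 41, None, None, 11, None, None, None, 12]


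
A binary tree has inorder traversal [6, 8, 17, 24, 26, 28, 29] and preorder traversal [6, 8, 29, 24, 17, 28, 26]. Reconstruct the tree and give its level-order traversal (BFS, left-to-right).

Inorder:  [6, 8, 17, 24, 26, 28, 29]
Preorder: [6, 8, 29, 24, 17, 28, 26]
Algorithm: preorder visits root first, so consume preorder in order;
for each root, split the current inorder slice at that value into
left-subtree inorder and right-subtree inorder, then recurse.
Recursive splits:
  root=6; inorder splits into left=[], right=[8, 17, 24, 26, 28, 29]
  root=8; inorder splits into left=[], right=[17, 24, 26, 28, 29]
  root=29; inorder splits into left=[17, 24, 26, 28], right=[]
  root=24; inorder splits into left=[17], right=[26, 28]
  root=17; inorder splits into left=[], right=[]
  root=28; inorder splits into left=[26], right=[]
  root=26; inorder splits into left=[], right=[]
Reconstructed level-order: [6, 8, 29, 24, 17, 28, 26]


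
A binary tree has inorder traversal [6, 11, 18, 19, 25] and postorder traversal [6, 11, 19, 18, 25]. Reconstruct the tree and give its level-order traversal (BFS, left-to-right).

Inorder:   [6, 11, 18, 19, 25]
Postorder: [6, 11, 19, 18, 25]
Algorithm: postorder visits root last, so walk postorder right-to-left;
each value is the root of the current inorder slice — split it at that
value, recurse on the right subtree first, then the left.
Recursive splits:
  root=25; inorder splits into left=[6, 11, 18, 19], right=[]
  root=18; inorder splits into left=[6, 11], right=[19]
  root=19; inorder splits into left=[], right=[]
  root=11; inorder splits into left=[6], right=[]
  root=6; inorder splits into left=[], right=[]
Reconstructed level-order: [25, 18, 11, 19, 6]


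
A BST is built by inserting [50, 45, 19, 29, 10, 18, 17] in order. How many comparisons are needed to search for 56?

Search path for 56: 50
Found: False
Comparisons: 1


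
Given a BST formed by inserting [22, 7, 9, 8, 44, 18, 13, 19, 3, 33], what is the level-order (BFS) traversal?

Tree insertion order: [22, 7, 9, 8, 44, 18, 13, 19, 3, 33]
Tree (level-order array): [22, 7, 44, 3, 9, 33, None, None, None, 8, 18, None, None, None, None, 13, 19]
BFS from the root, enqueuing left then right child of each popped node:
  queue [22] -> pop 22, enqueue [7, 44], visited so far: [22]
  queue [7, 44] -> pop 7, enqueue [3, 9], visited so far: [22, 7]
  queue [44, 3, 9] -> pop 44, enqueue [33], visited so far: [22, 7, 44]
  queue [3, 9, 33] -> pop 3, enqueue [none], visited so far: [22, 7, 44, 3]
  queue [9, 33] -> pop 9, enqueue [8, 18], visited so far: [22, 7, 44, 3, 9]
  queue [33, 8, 18] -> pop 33, enqueue [none], visited so far: [22, 7, 44, 3, 9, 33]
  queue [8, 18] -> pop 8, enqueue [none], visited so far: [22, 7, 44, 3, 9, 33, 8]
  queue [18] -> pop 18, enqueue [13, 19], visited so far: [22, 7, 44, 3, 9, 33, 8, 18]
  queue [13, 19] -> pop 13, enqueue [none], visited so far: [22, 7, 44, 3, 9, 33, 8, 18, 13]
  queue [19] -> pop 19, enqueue [none], visited so far: [22, 7, 44, 3, 9, 33, 8, 18, 13, 19]
Result: [22, 7, 44, 3, 9, 33, 8, 18, 13, 19]


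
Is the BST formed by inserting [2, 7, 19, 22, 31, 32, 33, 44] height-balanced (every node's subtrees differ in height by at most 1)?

Tree (level-order array): [2, None, 7, None, 19, None, 22, None, 31, None, 32, None, 33, None, 44]
Definition: a tree is height-balanced if, at every node, |h(left) - h(right)| <= 1 (empty subtree has height -1).
Bottom-up per-node check:
  node 44: h_left=-1, h_right=-1, diff=0 [OK], height=0
  node 33: h_left=-1, h_right=0, diff=1 [OK], height=1
  node 32: h_left=-1, h_right=1, diff=2 [FAIL (|-1-1|=2 > 1)], height=2
  node 31: h_left=-1, h_right=2, diff=3 [FAIL (|-1-2|=3 > 1)], height=3
  node 22: h_left=-1, h_right=3, diff=4 [FAIL (|-1-3|=4 > 1)], height=4
  node 19: h_left=-1, h_right=4, diff=5 [FAIL (|-1-4|=5 > 1)], height=5
  node 7: h_left=-1, h_right=5, diff=6 [FAIL (|-1-5|=6 > 1)], height=6
  node 2: h_left=-1, h_right=6, diff=7 [FAIL (|-1-6|=7 > 1)], height=7
Node 32 violates the condition: |-1 - 1| = 2 > 1.
Result: Not balanced


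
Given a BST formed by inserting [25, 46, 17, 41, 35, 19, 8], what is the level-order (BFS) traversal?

Tree insertion order: [25, 46, 17, 41, 35, 19, 8]
Tree (level-order array): [25, 17, 46, 8, 19, 41, None, None, None, None, None, 35]
BFS from the root, enqueuing left then right child of each popped node:
  queue [25] -> pop 25, enqueue [17, 46], visited so far: [25]
  queue [17, 46] -> pop 17, enqueue [8, 19], visited so far: [25, 17]
  queue [46, 8, 19] -> pop 46, enqueue [41], visited so far: [25, 17, 46]
  queue [8, 19, 41] -> pop 8, enqueue [none], visited so far: [25, 17, 46, 8]
  queue [19, 41] -> pop 19, enqueue [none], visited so far: [25, 17, 46, 8, 19]
  queue [41] -> pop 41, enqueue [35], visited so far: [25, 17, 46, 8, 19, 41]
  queue [35] -> pop 35, enqueue [none], visited so far: [25, 17, 46, 8, 19, 41, 35]
Result: [25, 17, 46, 8, 19, 41, 35]


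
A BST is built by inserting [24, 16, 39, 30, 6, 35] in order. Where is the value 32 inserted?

Starting tree (level order): [24, 16, 39, 6, None, 30, None, None, None, None, 35]
Insertion path: 24 -> 39 -> 30 -> 35
Result: insert 32 as left child of 35
Final tree (level order): [24, 16, 39, 6, None, 30, None, None, None, None, 35, 32]


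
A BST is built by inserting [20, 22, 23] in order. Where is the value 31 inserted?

Starting tree (level order): [20, None, 22, None, 23]
Insertion path: 20 -> 22 -> 23
Result: insert 31 as right child of 23
Final tree (level order): [20, None, 22, None, 23, None, 31]


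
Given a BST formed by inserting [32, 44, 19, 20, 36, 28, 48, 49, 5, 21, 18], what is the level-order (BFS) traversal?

Tree insertion order: [32, 44, 19, 20, 36, 28, 48, 49, 5, 21, 18]
Tree (level-order array): [32, 19, 44, 5, 20, 36, 48, None, 18, None, 28, None, None, None, 49, None, None, 21]
BFS from the root, enqueuing left then right child of each popped node:
  queue [32] -> pop 32, enqueue [19, 44], visited so far: [32]
  queue [19, 44] -> pop 19, enqueue [5, 20], visited so far: [32, 19]
  queue [44, 5, 20] -> pop 44, enqueue [36, 48], visited so far: [32, 19, 44]
  queue [5, 20, 36, 48] -> pop 5, enqueue [18], visited so far: [32, 19, 44, 5]
  queue [20, 36, 48, 18] -> pop 20, enqueue [28], visited so far: [32, 19, 44, 5, 20]
  queue [36, 48, 18, 28] -> pop 36, enqueue [none], visited so far: [32, 19, 44, 5, 20, 36]
  queue [48, 18, 28] -> pop 48, enqueue [49], visited so far: [32, 19, 44, 5, 20, 36, 48]
  queue [18, 28, 49] -> pop 18, enqueue [none], visited so far: [32, 19, 44, 5, 20, 36, 48, 18]
  queue [28, 49] -> pop 28, enqueue [21], visited so far: [32, 19, 44, 5, 20, 36, 48, 18, 28]
  queue [49, 21] -> pop 49, enqueue [none], visited so far: [32, 19, 44, 5, 20, 36, 48, 18, 28, 49]
  queue [21] -> pop 21, enqueue [none], visited so far: [32, 19, 44, 5, 20, 36, 48, 18, 28, 49, 21]
Result: [32, 19, 44, 5, 20, 36, 48, 18, 28, 49, 21]


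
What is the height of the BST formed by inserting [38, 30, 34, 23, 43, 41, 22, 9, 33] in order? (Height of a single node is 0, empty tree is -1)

Insertion order: [38, 30, 34, 23, 43, 41, 22, 9, 33]
Tree (level-order array): [38, 30, 43, 23, 34, 41, None, 22, None, 33, None, None, None, 9]
Compute height bottom-up (empty subtree = -1):
  height(9) = 1 + max(-1, -1) = 0
  height(22) = 1 + max(0, -1) = 1
  height(23) = 1 + max(1, -1) = 2
  height(33) = 1 + max(-1, -1) = 0
  height(34) = 1 + max(0, -1) = 1
  height(30) = 1 + max(2, 1) = 3
  height(41) = 1 + max(-1, -1) = 0
  height(43) = 1 + max(0, -1) = 1
  height(38) = 1 + max(3, 1) = 4
Height = 4


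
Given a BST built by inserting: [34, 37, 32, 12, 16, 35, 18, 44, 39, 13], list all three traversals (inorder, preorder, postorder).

Tree insertion order: [34, 37, 32, 12, 16, 35, 18, 44, 39, 13]
Tree (level-order array): [34, 32, 37, 12, None, 35, 44, None, 16, None, None, 39, None, 13, 18]
Inorder (L, root, R): [12, 13, 16, 18, 32, 34, 35, 37, 39, 44]
Preorder (root, L, R): [34, 32, 12, 16, 13, 18, 37, 35, 44, 39]
Postorder (L, R, root): [13, 18, 16, 12, 32, 35, 39, 44, 37, 34]


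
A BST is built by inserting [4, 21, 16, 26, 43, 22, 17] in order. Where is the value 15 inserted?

Starting tree (level order): [4, None, 21, 16, 26, None, 17, 22, 43]
Insertion path: 4 -> 21 -> 16
Result: insert 15 as left child of 16
Final tree (level order): [4, None, 21, 16, 26, 15, 17, 22, 43]


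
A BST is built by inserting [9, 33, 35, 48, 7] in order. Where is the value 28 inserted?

Starting tree (level order): [9, 7, 33, None, None, None, 35, None, 48]
Insertion path: 9 -> 33
Result: insert 28 as left child of 33
Final tree (level order): [9, 7, 33, None, None, 28, 35, None, None, None, 48]


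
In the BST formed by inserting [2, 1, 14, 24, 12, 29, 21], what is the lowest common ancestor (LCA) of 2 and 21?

Tree insertion order: [2, 1, 14, 24, 12, 29, 21]
Tree (level-order array): [2, 1, 14, None, None, 12, 24, None, None, 21, 29]
In a BST, the LCA of p=2, q=21 is the first node v on the
root-to-leaf path with p <= v <= q (go left if both < v, right if both > v).
Walk from root:
  at 2: 2 <= 2 <= 21, this is the LCA
LCA = 2


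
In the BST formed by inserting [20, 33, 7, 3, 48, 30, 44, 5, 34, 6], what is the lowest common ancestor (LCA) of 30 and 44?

Tree insertion order: [20, 33, 7, 3, 48, 30, 44, 5, 34, 6]
Tree (level-order array): [20, 7, 33, 3, None, 30, 48, None, 5, None, None, 44, None, None, 6, 34]
In a BST, the LCA of p=30, q=44 is the first node v on the
root-to-leaf path with p <= v <= q (go left if both < v, right if both > v).
Walk from root:
  at 20: both 30 and 44 > 20, go right
  at 33: 30 <= 33 <= 44, this is the LCA
LCA = 33


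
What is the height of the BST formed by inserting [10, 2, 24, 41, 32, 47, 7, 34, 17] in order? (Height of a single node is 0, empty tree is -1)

Insertion order: [10, 2, 24, 41, 32, 47, 7, 34, 17]
Tree (level-order array): [10, 2, 24, None, 7, 17, 41, None, None, None, None, 32, 47, None, 34]
Compute height bottom-up (empty subtree = -1):
  height(7) = 1 + max(-1, -1) = 0
  height(2) = 1 + max(-1, 0) = 1
  height(17) = 1 + max(-1, -1) = 0
  height(34) = 1 + max(-1, -1) = 0
  height(32) = 1 + max(-1, 0) = 1
  height(47) = 1 + max(-1, -1) = 0
  height(41) = 1 + max(1, 0) = 2
  height(24) = 1 + max(0, 2) = 3
  height(10) = 1 + max(1, 3) = 4
Height = 4


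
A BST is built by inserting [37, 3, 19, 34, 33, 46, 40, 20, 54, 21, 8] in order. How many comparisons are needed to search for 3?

Search path for 3: 37 -> 3
Found: True
Comparisons: 2


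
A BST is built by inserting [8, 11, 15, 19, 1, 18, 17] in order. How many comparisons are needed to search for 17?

Search path for 17: 8 -> 11 -> 15 -> 19 -> 18 -> 17
Found: True
Comparisons: 6


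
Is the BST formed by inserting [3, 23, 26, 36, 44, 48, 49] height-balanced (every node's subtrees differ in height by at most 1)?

Tree (level-order array): [3, None, 23, None, 26, None, 36, None, 44, None, 48, None, 49]
Definition: a tree is height-balanced if, at every node, |h(left) - h(right)| <= 1 (empty subtree has height -1).
Bottom-up per-node check:
  node 49: h_left=-1, h_right=-1, diff=0 [OK], height=0
  node 48: h_left=-1, h_right=0, diff=1 [OK], height=1
  node 44: h_left=-1, h_right=1, diff=2 [FAIL (|-1-1|=2 > 1)], height=2
  node 36: h_left=-1, h_right=2, diff=3 [FAIL (|-1-2|=3 > 1)], height=3
  node 26: h_left=-1, h_right=3, diff=4 [FAIL (|-1-3|=4 > 1)], height=4
  node 23: h_left=-1, h_right=4, diff=5 [FAIL (|-1-4|=5 > 1)], height=5
  node 3: h_left=-1, h_right=5, diff=6 [FAIL (|-1-5|=6 > 1)], height=6
Node 44 violates the condition: |-1 - 1| = 2 > 1.
Result: Not balanced


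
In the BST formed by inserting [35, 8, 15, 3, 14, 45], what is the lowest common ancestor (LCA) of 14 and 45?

Tree insertion order: [35, 8, 15, 3, 14, 45]
Tree (level-order array): [35, 8, 45, 3, 15, None, None, None, None, 14]
In a BST, the LCA of p=14, q=45 is the first node v on the
root-to-leaf path with p <= v <= q (go left if both < v, right if both > v).
Walk from root:
  at 35: 14 <= 35 <= 45, this is the LCA
LCA = 35


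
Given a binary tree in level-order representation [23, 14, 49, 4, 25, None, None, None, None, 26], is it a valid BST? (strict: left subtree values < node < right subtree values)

Level-order array: [23, 14, 49, 4, 25, None, None, None, None, 26]
Validate using subtree bounds (lo, hi): at each node, require lo < value < hi,
then recurse left with hi=value and right with lo=value.
Preorder trace (stopping at first violation):
  at node 23 with bounds (-inf, +inf): OK
  at node 14 with bounds (-inf, 23): OK
  at node 4 with bounds (-inf, 14): OK
  at node 25 with bounds (14, 23): VIOLATION
Node 25 violates its bound: not (14 < 25 < 23).
Result: Not a valid BST
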